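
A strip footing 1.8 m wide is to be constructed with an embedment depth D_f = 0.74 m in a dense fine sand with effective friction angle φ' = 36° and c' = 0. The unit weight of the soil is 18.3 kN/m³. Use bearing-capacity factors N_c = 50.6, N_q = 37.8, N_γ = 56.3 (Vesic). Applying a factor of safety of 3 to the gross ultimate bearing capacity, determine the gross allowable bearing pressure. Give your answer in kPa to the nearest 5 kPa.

q_all ≈ 480 kPa

Overburden at base level: q = 18.3 × 0.74 = 13.542 kPa.
Surcharge term q·N_q = 13.542 × 37.8 = 511.89 kPa; self-weight term 0.5·γ·B·N_γ = 0.5 × 18.3 × 1.8 × 56.3 = 927.26 kPa.
q_ult = 511.89 + 927.26 = 1439.1 kPa.
q_all = q_ult / FS = 1439.1 / 3 = 479.72 kPa.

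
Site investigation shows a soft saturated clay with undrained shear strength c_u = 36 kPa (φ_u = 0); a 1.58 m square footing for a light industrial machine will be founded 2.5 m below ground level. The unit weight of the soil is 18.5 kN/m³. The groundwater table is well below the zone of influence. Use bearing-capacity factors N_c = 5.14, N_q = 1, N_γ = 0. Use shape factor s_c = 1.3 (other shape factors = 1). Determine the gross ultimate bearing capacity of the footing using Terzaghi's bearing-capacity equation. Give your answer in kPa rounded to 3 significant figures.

q_ult ≈ 287 kPa

Effective surcharge at the founding depth q = γ·D_f = 18.5 × 2.5 = 46.25 kPa.
q_ult = c·N_c·s_c + q·N_q
     = 36 × 5.14 × 1.3 + 46.25 × 1
     = 240.55 + 46.25 = 286.8 kPa.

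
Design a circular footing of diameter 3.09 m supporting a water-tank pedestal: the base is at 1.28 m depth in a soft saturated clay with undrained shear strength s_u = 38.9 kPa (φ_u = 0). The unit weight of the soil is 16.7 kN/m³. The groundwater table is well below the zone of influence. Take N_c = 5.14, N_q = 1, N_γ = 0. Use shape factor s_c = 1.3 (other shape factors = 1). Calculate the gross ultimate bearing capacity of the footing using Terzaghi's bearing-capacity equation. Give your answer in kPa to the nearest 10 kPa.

Effective surcharge at the founding depth q = γ·D_f = 16.7 × 1.28 = 21.376 kPa.
q_ult = c·N_c·s_c + q·N_q
     = 38.9 × 5.14 × 1.3 + 21.376 × 1
     = 259.93 + 21.376 = 281.31 kPa.

q_ult ≈ 280 kPa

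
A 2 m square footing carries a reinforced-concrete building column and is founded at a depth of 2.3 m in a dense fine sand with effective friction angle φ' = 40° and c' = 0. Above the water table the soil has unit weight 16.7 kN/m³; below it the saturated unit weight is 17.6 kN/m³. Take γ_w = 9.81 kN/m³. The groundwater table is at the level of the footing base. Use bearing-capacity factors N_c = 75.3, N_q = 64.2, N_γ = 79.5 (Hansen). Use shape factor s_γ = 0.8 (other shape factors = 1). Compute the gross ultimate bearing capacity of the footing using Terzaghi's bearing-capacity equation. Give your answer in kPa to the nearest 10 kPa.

q_ult ≈ 2960 kPa

q = γ·D_f = 16.7 × 2.3 = 38.41 kPa.
For the ½γBN_γ term take γ' = 17.6 − 9.81 = 7.79 kN/m³ (soil below base is submerged).
q·N_q = 38.41 × 64.2 = 2465.9 kPa
0.5·γ·B·N_γ·s_γ = 0.5 × 7.79 × 2 × 79.5 × 0.8 = 495.44 kPa
q_ult = 2465.9 + 495.44 = 2961.4 kPa.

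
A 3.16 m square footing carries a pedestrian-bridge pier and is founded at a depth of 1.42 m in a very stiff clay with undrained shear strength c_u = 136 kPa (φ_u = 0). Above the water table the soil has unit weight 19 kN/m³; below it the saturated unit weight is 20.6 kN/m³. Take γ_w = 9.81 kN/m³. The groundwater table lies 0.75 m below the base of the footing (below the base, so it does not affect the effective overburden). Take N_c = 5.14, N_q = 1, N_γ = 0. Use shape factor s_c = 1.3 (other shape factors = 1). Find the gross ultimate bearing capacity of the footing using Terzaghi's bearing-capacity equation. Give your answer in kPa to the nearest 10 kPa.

q_ult ≈ 940 kPa

q = γ·D_f = 19 × 1.42 = 26.98 kPa.
c·N_c·s_c = 136 × 5.14 × 1.3 = 908.75 kPa
q·N_q = 26.98 × 1 = 26.98 kPa
q_ult = 908.75 + 26.98 = 935.73 kPa.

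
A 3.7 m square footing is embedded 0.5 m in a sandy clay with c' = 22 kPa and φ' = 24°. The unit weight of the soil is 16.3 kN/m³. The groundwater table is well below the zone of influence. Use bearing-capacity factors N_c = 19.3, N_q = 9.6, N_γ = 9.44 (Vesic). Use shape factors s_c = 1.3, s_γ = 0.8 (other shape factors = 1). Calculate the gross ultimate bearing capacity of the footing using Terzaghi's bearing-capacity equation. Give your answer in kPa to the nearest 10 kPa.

q_ult ≈ 860 kPa

Effective surcharge at the founding depth q = γ·D_f = 16.3 × 0.5 = 8.15 kPa.
q_ult = c·N_c·s_c + q·N_q + 0.5·γ·B·N_γ·s_γ
     = 22 × 19.3 × 1.3 + 8.15 × 9.6 + 0.5 × 16.3 × 3.7 × 9.44 × 0.8
     = 551.98 + 78.24 + 227.73 = 857.95 kPa.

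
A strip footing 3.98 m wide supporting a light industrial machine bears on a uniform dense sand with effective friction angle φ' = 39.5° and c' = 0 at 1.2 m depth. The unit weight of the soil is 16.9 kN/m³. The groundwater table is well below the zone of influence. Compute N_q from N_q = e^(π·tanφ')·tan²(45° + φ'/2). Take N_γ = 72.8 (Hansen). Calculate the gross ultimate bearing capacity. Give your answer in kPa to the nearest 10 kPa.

q_ult ≈ 3660 kPa

tan39.5° = 0.8243, so N_q = e^(π×0.8243)·tan²(64.75°) = 13.326 × 4.496 = 59.91.
Overburden at base level: q = 16.9 × 1.2 = 20.28 kPa.
Surcharge term q·N_q = 20.28 × 59.91 = 1215 kPa; self-weight term 0.5·γ·B·N_γ = 0.5 × 16.9 × 3.98 × 72.8 = 2448.3 kPa.
q_ult = 1215 + 2448.3 = 3663.3 kPa.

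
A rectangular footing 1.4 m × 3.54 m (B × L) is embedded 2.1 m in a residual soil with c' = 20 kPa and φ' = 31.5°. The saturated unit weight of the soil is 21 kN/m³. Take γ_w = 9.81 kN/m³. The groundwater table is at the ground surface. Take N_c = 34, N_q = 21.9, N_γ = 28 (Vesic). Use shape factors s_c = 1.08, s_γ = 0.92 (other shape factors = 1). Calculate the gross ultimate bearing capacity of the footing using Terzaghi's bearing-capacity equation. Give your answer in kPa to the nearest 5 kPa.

q_ult ≈ 1450 kPa

With the water table at the surface the whole profile is submerged: γ' = 21 − 9.81 = 11.19 kN/m³, so q = γ'·D_f = 23.499 kPa; the same γ' applies in the ½γBN_γ term.
q_ult = c·N_c·s_c + q·N_q + 0.5·γ·B·N_γ·s_γ
     = 20 × 34 × 1.08 + 23.499 × 21.9 + 0.5 × 11.19 × 1.4 × 28 × 0.92
     = 734.4 + 514.63 + 201.78 = 1450.8 kPa.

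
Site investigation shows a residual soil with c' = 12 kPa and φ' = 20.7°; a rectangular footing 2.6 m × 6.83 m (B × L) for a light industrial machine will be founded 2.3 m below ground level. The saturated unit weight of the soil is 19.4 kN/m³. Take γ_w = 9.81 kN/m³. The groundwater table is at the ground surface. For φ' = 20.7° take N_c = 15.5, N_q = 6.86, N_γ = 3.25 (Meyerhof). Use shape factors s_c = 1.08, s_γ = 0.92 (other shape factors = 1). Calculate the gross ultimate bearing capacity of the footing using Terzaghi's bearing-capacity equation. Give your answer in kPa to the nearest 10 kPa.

q_ult ≈ 390 kPa

γ' = 19.4 − 9.81 = 9.59 kN/m³ (submerged throughout). q = 9.59 × 2.3 = 22.057 kPa; the same γ' applies in the ½γBN_γ term.
c·N_c·s_c = 12 × 15.5 × 1.08 = 200.88 kPa
q·N_q = 22.057 × 6.86 = 151.31 kPa
0.5·γ·B·N_γ·s_γ = 0.5 × 9.59 × 2.6 × 3.25 × 0.92 = 37.276 kPa
q_ult = 200.88 + 151.31 + 37.276 = 389.47 kPa.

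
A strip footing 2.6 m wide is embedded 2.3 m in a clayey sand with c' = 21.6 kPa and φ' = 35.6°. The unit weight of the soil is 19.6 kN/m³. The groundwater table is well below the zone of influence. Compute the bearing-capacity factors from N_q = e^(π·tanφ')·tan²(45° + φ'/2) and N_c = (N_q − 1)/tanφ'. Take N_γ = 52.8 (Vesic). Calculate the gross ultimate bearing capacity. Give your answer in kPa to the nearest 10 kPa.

q_ult ≈ 4020 kPa

tan35.6° = 0.7159, so N_q = e^(π×0.7159)·tan²(62.8°) = 9.48 × 3.786 = 35.89.
N_c = (35.89 − 1)/tan35.6° = 48.74.
q = γ·D_f = 19.6 × 2.3 = 45.08 kPa.
c·N_c = 21.6 × 48.736 = 1052.7 kPa
q·N_q = 45.08 × 35.891 = 1618 kPa
0.5·γ·B·N_γ = 0.5 × 19.6 × 2.6 × 52.8 = 1345.3 kPa
q_ult = 1052.7 + 1618 + 1345.3 = 4016 kPa.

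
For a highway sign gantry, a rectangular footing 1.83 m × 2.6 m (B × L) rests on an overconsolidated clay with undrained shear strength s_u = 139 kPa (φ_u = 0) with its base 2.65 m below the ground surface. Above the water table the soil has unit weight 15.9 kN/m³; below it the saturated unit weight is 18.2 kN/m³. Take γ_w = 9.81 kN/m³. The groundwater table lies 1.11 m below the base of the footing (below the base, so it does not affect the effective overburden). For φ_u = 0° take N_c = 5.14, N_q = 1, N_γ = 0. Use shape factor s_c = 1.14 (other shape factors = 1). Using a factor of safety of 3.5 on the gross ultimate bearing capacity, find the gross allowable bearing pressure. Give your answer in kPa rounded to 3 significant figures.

q = γ·D_f = 15.9 × 2.65 = 42.135 kPa.
c·N_c·s_c = 139 × 5.14 × 1.14 = 814.48 kPa
q·N_q = 42.135 × 1 = 42.135 kPa
q_ult = 814.48 + 42.135 = 856.62 kPa.
q_all = 856.62 / 3.5 = 244.75 kPa.

q_all ≈ 245 kPa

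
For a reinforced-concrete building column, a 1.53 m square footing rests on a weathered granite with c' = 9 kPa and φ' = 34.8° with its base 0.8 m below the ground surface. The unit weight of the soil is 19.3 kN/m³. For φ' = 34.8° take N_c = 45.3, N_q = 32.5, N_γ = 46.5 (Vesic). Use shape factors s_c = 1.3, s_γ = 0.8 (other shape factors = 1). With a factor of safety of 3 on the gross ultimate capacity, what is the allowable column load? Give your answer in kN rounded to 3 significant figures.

Effective surcharge at the founding depth q = γ·D_f = 19.3 × 0.8 = 15.44 kPa.
q_ult = c·N_c·s_c + q·N_q + 0.5·γ·B·N_γ·s_γ
     = 9 × 45.3 × 1.3 + 15.44 × 32.5 + 0.5 × 19.3 × 1.53 × 46.5 × 0.8
     = 530.01 + 501.8 + 549.24 = 1581 kPa.
Gross allowable pressure q_all = 1581 / 3 = 527.02 kPa.
Footing area = 2.3409 m², so allowable column load = 527.02 × 2.3409 = 1233.7 kN.

P_all ≈ 1230 kN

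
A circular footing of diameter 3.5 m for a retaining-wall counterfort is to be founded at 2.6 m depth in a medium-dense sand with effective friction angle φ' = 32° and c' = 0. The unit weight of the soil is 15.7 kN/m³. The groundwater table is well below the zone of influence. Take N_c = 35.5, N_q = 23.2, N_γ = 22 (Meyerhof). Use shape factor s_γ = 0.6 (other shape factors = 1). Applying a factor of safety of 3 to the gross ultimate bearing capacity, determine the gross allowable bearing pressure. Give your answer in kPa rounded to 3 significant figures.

q = γ·D_f = 15.7 × 2.6 = 40.82 kPa.
q·N_q = 40.82 × 23.2 = 947.02 kPa
0.5·γ·B·N_γ·s_γ = 0.5 × 15.7 × 3.5 × 22 × 0.6 = 362.67 kPa
q_ult = 947.02 + 362.67 = 1309.7 kPa.
q_all = q_ult / FS = 1309.7 / 3 = 436.56 kPa.

q_all ≈ 437 kPa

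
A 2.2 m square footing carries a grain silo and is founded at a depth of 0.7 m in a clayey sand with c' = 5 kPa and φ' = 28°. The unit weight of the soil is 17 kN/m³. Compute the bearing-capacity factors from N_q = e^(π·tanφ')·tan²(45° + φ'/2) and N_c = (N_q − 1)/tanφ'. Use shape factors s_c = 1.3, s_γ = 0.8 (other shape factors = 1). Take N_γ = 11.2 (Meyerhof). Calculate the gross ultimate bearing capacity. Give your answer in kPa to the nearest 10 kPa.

tan28° = 0.5317, so N_q = e^(π×0.5317)·tan²(59°) = 5.314 × 2.77 = 14.72.
N_c = (14.72 − 1)/tan28° = 25.8.
Overburden at base level: q = 17 × 0.7 = 11.9 kPa.
Cohesion term c·N_c·s_c = 5 × 25.803 × 1.3 = 167.72 kPa; surcharge term q·N_q = 11.9 × 14.72 = 175.17 kPa; self-weight term 0.5·γ·B·N_γ·s_γ = 0.5 × 17 × 2.2 × 11.2 × 0.8 = 167.55 kPa.
q_ult = 167.72 + 175.17 + 167.55 = 510.44 kPa.

q_ult ≈ 510 kPa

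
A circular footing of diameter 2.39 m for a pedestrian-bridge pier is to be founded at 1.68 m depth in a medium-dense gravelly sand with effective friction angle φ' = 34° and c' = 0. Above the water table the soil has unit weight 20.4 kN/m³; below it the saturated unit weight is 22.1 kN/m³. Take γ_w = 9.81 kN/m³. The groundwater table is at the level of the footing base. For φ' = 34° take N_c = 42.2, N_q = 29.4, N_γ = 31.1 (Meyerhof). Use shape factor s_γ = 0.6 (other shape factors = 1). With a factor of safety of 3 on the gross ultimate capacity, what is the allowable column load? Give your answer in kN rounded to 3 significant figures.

P_all ≈ 1920 kN

q = γ·D_f = 20.4 × 1.68 = 34.272 kPa.
For the ½γBN_γ term take γ' = 22.1 − 9.81 = 12.29 kN/m³ (soil below base is submerged).
q·N_q = 34.272 × 29.4 = 1007.6 kPa
0.5·γ·B·N_γ·s_γ = 0.5 × 12.29 × 2.39 × 31.1 × 0.6 = 274.05 kPa
q_ult = 1007.6 + 274.05 = 1281.6 kPa.
Gross allowable pressure q_all = 1281.6 / 3 = 427.22 kPa.
Footing area = 4.4863 m², so allowable column load = 427.22 × 4.4863 = 1916.6 kN.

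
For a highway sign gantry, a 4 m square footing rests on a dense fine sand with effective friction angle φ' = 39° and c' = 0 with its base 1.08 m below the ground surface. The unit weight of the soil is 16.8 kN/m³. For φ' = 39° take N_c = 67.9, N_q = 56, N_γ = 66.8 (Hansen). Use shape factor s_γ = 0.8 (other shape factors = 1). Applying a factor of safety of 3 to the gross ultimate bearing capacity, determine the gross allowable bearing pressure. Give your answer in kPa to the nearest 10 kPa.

q_all ≈ 940 kPa

Effective surcharge at the founding depth q = γ·D_f = 16.8 × 1.08 = 18.144 kPa.
q_ult = q·N_q + 0.5·γ·B·N_γ·s_γ
     = 18.144 × 56 + 0.5 × 16.8 × 4 × 66.8 × 0.8
     = 1016.1 + 1795.6 = 2811.6 kPa.
q_all = q_ult / FS = 2811.6 / 3 = 937.22 kPa.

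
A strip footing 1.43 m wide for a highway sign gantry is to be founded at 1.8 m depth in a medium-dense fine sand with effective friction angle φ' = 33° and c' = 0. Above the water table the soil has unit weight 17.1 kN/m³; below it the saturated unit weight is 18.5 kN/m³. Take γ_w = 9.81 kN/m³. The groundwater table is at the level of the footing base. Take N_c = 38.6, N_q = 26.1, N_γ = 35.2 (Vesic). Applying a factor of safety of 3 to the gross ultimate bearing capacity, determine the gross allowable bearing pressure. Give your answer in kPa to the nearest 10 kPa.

Effective surcharge at the founding depth q = γ·D_f = 17.1 × 1.8 = 30.78 kPa.
The water table coincides with the base, so in the self-weight term γ → γ' = 8.69 kN/m³.
q_ult = q·N_q + 0.5·γ·B·N_γ
     = 30.78 × 26.1 + 0.5 × 8.69 × 1.43 × 35.2
     = 803.36 + 218.71 = 1022.1 kPa.
q_all = q_ult / FS = 1022.1 / 3 = 340.69 kPa.

q_all ≈ 340 kPa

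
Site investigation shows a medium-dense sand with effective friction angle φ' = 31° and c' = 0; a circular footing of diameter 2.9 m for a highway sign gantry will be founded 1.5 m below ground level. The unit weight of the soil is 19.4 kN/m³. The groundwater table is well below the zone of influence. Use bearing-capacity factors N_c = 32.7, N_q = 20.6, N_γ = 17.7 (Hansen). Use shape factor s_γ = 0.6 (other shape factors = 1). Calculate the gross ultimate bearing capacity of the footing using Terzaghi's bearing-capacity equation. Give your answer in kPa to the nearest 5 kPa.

Effective surcharge at the founding depth q = γ·D_f = 19.4 × 1.5 = 29.1 kPa.
q_ult = q·N_q + 0.5·γ·B·N_γ·s_γ
     = 29.1 × 20.6 + 0.5 × 19.4 × 2.9 × 17.7 × 0.6
     = 599.46 + 298.74 = 898.2 kPa.

q_ult ≈ 900 kPa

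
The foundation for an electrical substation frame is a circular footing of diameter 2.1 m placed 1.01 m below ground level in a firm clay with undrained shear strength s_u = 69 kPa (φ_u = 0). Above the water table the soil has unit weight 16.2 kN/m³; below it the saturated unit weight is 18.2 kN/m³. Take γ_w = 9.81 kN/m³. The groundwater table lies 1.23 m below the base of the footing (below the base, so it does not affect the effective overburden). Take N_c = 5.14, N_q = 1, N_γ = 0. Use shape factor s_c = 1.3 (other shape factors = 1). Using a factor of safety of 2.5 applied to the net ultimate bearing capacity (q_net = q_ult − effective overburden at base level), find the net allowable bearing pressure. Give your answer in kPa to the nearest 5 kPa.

q_all(net) ≈ 185 kPa

Overburden at base level: q = 16.2 × 1.01 = 16.362 kPa.
Cohesion term c·N_c·s_c = 69 × 5.14 × 1.3 = 461.06 kPa; surcharge term q·N_q = 16.362 × 1 = 16.362 kPa.
q_ult = 461.06 + 16.362 = 477.42 kPa.
Net ultimate: q_net = 477.42 − 16.362 = 461.06 kPa.
q_all(net) = 461.06 / 2.5 = 184.42 kPa.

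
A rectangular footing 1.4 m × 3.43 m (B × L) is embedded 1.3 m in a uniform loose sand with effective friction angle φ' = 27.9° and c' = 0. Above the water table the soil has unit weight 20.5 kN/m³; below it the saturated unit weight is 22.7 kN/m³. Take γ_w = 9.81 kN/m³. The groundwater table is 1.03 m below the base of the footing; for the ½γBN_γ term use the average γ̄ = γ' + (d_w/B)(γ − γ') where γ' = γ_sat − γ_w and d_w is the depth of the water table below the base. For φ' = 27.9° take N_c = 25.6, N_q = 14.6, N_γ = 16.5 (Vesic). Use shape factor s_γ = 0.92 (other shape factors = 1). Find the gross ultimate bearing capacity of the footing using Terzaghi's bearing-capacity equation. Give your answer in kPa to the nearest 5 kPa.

Overburden at base level: q = 20.5 × 1.3 = 26.65 kPa.
The water table is 1.03 m below the base (< B = 1.4 m), so the ½γBN_γ term uses γ̄ = γ' + (d_w/B)(γ − γ') = 12.89 + (1.03/1.4)(20.5 − 12.89) = 18.489 kN/m³.
Surcharge term q·N_q = 26.65 × 14.6 = 389.09 kPa; self-weight term 0.5·γ·B·N_γ·s_γ = 0.5 × 18.489 × 1.4 × 16.5 × 0.92 = 196.46 kPa.
q_ult = 389.09 + 196.46 = 585.55 kPa.

q_ult ≈ 585 kPa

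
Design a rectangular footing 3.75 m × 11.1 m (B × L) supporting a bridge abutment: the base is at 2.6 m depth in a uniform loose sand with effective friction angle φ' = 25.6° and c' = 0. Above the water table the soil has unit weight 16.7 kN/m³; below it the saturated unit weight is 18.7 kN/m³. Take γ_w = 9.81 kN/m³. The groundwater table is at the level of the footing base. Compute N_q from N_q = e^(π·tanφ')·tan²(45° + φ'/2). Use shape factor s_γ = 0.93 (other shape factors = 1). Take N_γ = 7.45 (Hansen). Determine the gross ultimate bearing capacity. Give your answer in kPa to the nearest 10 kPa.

tan25.6° = 0.4791, so N_q = e^(π×0.4791)·tan²(57.8°) = 4.505 × 2.522 = 11.36.
Overburden at base level: q = 16.7 × 2.6 = 43.42 kPa.
Below the base the soil is submerged, so the ½γBN_γ term uses γ' = 18.7 − 9.81 = 8.89 kN/m³.
Surcharge term q·N_q = 43.42 × 11.36 = 493.26 kPa; self-weight term 0.5·γ·B·N_γ·s_γ = 0.5 × 8.89 × 3.75 × 7.45 × 0.93 = 115.49 kPa.
q_ult = 493.26 + 115.49 = 608.75 kPa.

q_ult ≈ 610 kPa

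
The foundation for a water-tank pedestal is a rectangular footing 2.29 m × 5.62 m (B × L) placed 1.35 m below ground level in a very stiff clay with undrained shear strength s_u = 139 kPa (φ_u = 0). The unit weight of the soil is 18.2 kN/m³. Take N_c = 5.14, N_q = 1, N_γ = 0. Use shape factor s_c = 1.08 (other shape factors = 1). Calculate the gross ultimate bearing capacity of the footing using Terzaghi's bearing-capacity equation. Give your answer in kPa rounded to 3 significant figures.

q_ult ≈ 796 kPa

q = γ·D_f = 18.2 × 1.35 = 24.57 kPa.
c·N_c·s_c = 139 × 5.14 × 1.08 = 771.62 kPa
q·N_q = 24.57 × 1 = 24.57 kPa
q_ult = 771.62 + 24.57 = 796.19 kPa.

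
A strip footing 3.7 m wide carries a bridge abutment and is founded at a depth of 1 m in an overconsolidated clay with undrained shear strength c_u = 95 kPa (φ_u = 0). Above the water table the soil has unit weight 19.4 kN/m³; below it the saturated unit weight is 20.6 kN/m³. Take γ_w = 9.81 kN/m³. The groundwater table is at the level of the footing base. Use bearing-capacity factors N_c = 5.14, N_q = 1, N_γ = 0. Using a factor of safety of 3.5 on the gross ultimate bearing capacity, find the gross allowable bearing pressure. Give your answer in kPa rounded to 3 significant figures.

q = γ·D_f = 19.4 × 1 = 19.4 kPa.
c·N_c = 95 × 5.14 = 488.3 kPa
q·N_q = 19.4 × 1 = 19.4 kPa
q_ult = 488.3 + 19.4 = 507.7 kPa.
q_all = 507.7 / 3.5 = 145.06 kPa.

q_all ≈ 145 kPa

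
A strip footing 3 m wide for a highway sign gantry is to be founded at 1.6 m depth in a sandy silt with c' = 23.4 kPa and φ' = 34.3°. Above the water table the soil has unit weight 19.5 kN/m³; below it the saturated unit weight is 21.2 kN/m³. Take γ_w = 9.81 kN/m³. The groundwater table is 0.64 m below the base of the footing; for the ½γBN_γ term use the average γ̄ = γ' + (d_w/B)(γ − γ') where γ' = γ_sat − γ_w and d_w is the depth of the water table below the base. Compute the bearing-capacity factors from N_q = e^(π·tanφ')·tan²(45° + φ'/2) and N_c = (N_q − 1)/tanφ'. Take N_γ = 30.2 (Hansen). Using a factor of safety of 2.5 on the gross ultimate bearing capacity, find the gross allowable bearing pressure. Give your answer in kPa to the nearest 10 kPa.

q_all ≈ 1020 kPa

N_q = e^(π·tan34.3°)·tan²(62.15°) = 30.54; N_c = (N_q − 1)/tanφ' = 43.3.
q = γ·D_f = 19.5 × 1.6 = 31.2 kPa.
γ' = 11.39 kN/m³; averaging over the depth B below the base, γ̄ = γ' + (d_w/B)(γ − γ') = 13.12 kN/m³.
c·N_c = 23.4 × 43.303 = 1013.3 kPa
q·N_q = 31.2 × 30.539 = 952.83 kPa
0.5·γ·B·N_γ = 0.5 × 13.12 × 3 × 30.2 = 594.34 kPa
q_ult = 1013.3 + 952.83 + 594.34 = 2560.5 kPa.
q_all = 2560.5 / 2.5 = 1024.2 kPa.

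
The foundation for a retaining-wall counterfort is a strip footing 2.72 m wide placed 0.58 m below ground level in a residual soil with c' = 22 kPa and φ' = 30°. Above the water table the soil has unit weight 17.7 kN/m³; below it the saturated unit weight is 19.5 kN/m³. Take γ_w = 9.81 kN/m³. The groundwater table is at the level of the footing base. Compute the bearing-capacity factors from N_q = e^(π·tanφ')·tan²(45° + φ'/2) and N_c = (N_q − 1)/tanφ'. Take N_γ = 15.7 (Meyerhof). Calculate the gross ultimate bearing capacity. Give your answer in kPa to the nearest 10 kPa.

tan30° = 0.5774, so N_q = e^(π×0.5774)·tan²(60°) = 6.134 × 3.0 = 18.4.
N_c = (18.4 − 1)/tan30° = 30.14.
Overburden at base level: q = 17.7 × 0.58 = 10.266 kPa.
Below the base the soil is submerged, so the ½γBN_γ term uses γ' = 19.5 − 9.81 = 9.69 kN/m³.
Cohesion term c·N_c = 22 × 30.14 = 663.07 kPa; surcharge term q·N_q = 10.266 × 18.401 = 188.91 kPa; self-weight term 0.5·γ·B·N_γ = 0.5 × 9.69 × 2.72 × 15.7 = 206.9 kPa.
q_ult = 663.07 + 188.91 + 206.9 = 1058.9 kPa.

q_ult ≈ 1060 kPa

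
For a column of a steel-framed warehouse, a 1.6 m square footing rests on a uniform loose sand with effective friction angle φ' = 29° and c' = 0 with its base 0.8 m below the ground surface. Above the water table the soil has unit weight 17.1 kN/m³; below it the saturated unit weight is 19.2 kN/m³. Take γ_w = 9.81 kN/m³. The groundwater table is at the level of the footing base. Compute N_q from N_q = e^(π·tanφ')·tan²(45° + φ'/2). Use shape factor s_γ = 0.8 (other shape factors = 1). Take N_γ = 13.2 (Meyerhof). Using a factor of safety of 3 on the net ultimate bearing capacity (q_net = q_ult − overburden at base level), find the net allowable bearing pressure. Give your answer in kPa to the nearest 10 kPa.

N_q = e^(π·tan29°)·tan²(59.5°) = 16.44.
q = γ·D_f = 17.1 × 0.8 = 13.68 kPa.
For the ½γBN_γ term take γ' = 19.2 − 9.81 = 9.39 kN/m³ (soil below base is submerged).
q·N_q = 13.68 × 16.443 = 224.94 kPa
0.5·γ·B·N_γ·s_γ = 0.5 × 9.39 × 1.6 × 13.2 × 0.8 = 79.327 kPa
q_ult = 224.94 + 79.327 = 304.27 kPa.
q_net = 304.27 − 13.68 = 290.59 kPa.
q_all(net) = 290.59 / 3 = 96.864 kPa.

q_all(net) ≈ 100 kPa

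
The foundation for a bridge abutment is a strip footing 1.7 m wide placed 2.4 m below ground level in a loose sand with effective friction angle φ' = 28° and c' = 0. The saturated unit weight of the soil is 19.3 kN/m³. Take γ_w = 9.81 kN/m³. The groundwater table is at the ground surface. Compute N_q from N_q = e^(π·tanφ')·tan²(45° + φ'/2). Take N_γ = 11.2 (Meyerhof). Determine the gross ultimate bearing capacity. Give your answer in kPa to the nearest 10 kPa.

tan28° = 0.5317, so N_q = e^(π×0.5317)·tan²(59°) = 5.314 × 2.77 = 14.72.
With the water table at the surface the whole profile is submerged: γ' = 19.3 − 9.81 = 9.49 kN/m³, so q = γ'·D_f = 22.776 kPa; the same γ' applies in the ½γBN_γ term.
q_ult = q·N_q + 0.5·γ·B·N_γ
     = 22.776 × 14.72 + 0.5 × 9.49 × 1.7 × 11.2
     = 335.26 + 90.345 = 425.6 kPa.

q_ult ≈ 430 kPa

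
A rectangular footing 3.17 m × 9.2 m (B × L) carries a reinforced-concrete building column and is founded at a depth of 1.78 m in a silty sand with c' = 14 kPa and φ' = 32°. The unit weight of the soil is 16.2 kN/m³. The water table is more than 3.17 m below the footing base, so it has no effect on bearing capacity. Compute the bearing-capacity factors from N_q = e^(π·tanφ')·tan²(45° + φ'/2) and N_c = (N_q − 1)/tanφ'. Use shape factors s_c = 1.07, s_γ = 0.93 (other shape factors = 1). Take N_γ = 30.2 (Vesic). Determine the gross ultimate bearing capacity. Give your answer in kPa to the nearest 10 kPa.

q_ult ≈ 1920 kPa

tan32° = 0.6249, so N_q = e^(π×0.6249)·tan²(61°) = 7.121 × 3.255 = 23.18.
N_c = (23.18 − 1)/tan32° = 35.49.
q = γ·D_f = 16.2 × 1.78 = 28.836 kPa.
c·N_c·s_c = 14 × 35.49 × 1.07 = 531.64 kPa
q·N_q = 28.836 × 23.177 = 668.33 kPa
0.5·γ·B·N_γ·s_γ = 0.5 × 16.2 × 3.17 × 30.2 × 0.93 = 721.16 kPa
q_ult = 531.64 + 668.33 + 721.16 = 1921.1 kPa.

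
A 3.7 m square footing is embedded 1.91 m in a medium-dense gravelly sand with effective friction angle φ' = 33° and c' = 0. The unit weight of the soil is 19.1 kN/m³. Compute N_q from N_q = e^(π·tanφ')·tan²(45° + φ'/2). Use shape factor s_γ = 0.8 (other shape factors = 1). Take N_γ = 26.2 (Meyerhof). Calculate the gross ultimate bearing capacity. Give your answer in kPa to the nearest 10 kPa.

q_ult ≈ 1690 kPa

tan33° = 0.6494, so N_q = e^(π×0.6494)·tan²(61.5°) = 7.692 × 3.392 = 26.09.
Effective surcharge at the founding depth q = γ·D_f = 19.1 × 1.91 = 36.481 kPa.
q_ult = q·N_q + 0.5·γ·B·N_γ·s_γ
     = 36.481 × 26.092 + 0.5 × 19.1 × 3.7 × 26.2 × 0.8
     = 951.86 + 740.62 = 1692.5 kPa.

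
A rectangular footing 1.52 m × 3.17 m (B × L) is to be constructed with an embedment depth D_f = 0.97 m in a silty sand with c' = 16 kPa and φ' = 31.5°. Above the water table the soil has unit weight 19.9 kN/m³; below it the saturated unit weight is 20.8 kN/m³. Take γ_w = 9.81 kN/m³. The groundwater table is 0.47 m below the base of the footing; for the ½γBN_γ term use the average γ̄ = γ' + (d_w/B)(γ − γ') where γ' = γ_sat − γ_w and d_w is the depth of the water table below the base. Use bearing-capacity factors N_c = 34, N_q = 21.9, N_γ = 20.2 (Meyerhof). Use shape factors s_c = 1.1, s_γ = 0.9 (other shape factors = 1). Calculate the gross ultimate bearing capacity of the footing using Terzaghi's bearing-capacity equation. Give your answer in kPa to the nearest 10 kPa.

q_ult ≈ 1210 kPa

q = γ·D_f = 19.9 × 0.97 = 19.303 kPa.
γ' = 10.99 kN/m³; averaging over the depth B below the base, γ̄ = γ' + (d_w/B)(γ − γ') = 13.745 kN/m³.
c·N_c·s_c = 16 × 34 × 1.1 = 598.4 kPa
q·N_q = 19.303 × 21.9 = 422.74 kPa
0.5·γ·B·N_γ·s_γ = 0.5 × 13.745 × 1.52 × 20.2 × 0.9 = 189.91 kPa
q_ult = 598.4 + 422.74 + 189.91 = 1211 kPa.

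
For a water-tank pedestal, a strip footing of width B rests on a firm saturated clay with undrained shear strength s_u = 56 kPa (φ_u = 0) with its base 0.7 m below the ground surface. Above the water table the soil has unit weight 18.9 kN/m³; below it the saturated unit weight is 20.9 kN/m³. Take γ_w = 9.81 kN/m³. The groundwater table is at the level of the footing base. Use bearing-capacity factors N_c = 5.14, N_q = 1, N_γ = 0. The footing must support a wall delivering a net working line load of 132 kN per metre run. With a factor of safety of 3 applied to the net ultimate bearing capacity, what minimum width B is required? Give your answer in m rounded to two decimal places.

Overburden at base level: q = 18.9 × 0.7 = 13.23 kPa.
Cohesion term c·N_c = 56 × 5.14 = 287.84 kPa; surcharge term q·N_q = 13.23 × 1 = 13.23 kPa.
q_ult = 287.84 + 13.23 = 301.07 kPa.
For φ = 0 the ½γBN_γ term vanishes, so q_ult is independent of B. q_net = 301.07 − 13.23 = 287.84 kPa; q_all(net) = 287.84/3 = 95.947 kPa.
Required width B = w / q_all(net) = 132 / 95.947 = 1.376 m.

B = 1.38 m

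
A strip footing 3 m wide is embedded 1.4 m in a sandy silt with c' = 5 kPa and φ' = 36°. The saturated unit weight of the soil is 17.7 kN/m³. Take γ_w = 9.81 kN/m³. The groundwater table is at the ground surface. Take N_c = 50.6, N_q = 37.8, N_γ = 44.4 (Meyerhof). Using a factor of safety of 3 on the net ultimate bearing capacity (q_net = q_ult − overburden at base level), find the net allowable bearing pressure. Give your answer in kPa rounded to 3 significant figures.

γ' = 17.7 − 9.81 = 7.89 kN/m³ (submerged throughout). q = 7.89 × 1.4 = 11.046 kPa; the same γ' applies in the ½γBN_γ term.
c·N_c = 5 × 50.6 = 253 kPa
q·N_q = 11.046 × 37.8 = 417.54 kPa
0.5·γ·B·N_γ = 0.5 × 7.89 × 3 × 44.4 = 525.47 kPa
q_ult = 253 + 417.54 + 525.47 = 1196 kPa.
q_net = 1196 − 11.046 = 1185 kPa.
q_all(net) = 1185 / 3 = 394.99 kPa.

q_all(net) ≈ 395 kPa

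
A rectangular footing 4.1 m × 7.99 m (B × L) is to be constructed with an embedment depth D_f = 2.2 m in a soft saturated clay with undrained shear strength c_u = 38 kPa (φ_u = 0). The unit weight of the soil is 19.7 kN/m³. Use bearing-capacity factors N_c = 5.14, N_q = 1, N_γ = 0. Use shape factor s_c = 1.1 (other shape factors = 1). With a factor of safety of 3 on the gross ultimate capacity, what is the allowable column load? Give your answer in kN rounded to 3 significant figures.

Effective surcharge at the founding depth q = γ·D_f = 19.7 × 2.2 = 43.34 kPa.
q_ult = c·N_c·s_c + q·N_q
     = 38 × 5.14 × 1.1 + 43.34 × 1
     = 214.85 + 43.34 = 258.19 kPa.
Gross allowable pressure q_all = 258.19 / 3 = 86.064 kPa.
Footing area = 32.759 m², so allowable column load = 86.064 × 32.759 = 2819.4 kN.

P_all ≈ 2820 kN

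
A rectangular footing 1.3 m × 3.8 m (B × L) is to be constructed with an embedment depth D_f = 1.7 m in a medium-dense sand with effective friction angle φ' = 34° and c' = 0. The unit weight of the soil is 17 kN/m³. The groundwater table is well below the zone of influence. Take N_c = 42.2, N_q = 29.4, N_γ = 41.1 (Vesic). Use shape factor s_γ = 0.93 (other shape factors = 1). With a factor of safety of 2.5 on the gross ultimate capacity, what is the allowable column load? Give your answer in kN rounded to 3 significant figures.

P_all ≈ 2510 kN

Effective surcharge at the founding depth q = γ·D_f = 17 × 1.7 = 28.9 kPa.
q_ult = q·N_q + 0.5·γ·B·N_γ·s_γ
     = 28.9 × 29.4 + 0.5 × 17 × 1.3 × 41.1 × 0.93
     = 849.66 + 422.36 = 1272 kPa.
Gross allowable pressure q_all = 1272 / 2.5 = 508.81 kPa.
Footing area = 4.94 m², so allowable column load = 508.81 × 4.94 = 2513.5 kN.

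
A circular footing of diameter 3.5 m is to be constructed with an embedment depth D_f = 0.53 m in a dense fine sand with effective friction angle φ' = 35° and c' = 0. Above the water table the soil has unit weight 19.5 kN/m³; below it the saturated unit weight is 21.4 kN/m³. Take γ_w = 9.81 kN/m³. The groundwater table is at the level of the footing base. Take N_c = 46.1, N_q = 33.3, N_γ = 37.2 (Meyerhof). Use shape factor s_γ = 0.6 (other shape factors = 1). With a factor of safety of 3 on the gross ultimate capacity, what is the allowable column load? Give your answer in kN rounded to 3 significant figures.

P_all ≈ 2560 kN

Overburden at base level: q = 19.5 × 0.53 = 10.335 kPa.
Below the base the soil is submerged, so the ½γBN_γ term uses γ' = 21.4 − 9.81 = 11.59 kN/m³.
Surcharge term q·N_q = 10.335 × 33.3 = 344.16 kPa; self-weight term 0.5·γ·B·N_γ·s_γ = 0.5 × 11.59 × 3.5 × 37.2 × 0.6 = 452.71 kPa.
q_ult = 344.16 + 452.71 = 796.86 kPa.
Gross allowable pressure q_all = 796.86 / 3 = 265.62 kPa.
Footing area = 9.6211 m², so allowable column load = 265.62 × 9.6211 = 2555.6 kN.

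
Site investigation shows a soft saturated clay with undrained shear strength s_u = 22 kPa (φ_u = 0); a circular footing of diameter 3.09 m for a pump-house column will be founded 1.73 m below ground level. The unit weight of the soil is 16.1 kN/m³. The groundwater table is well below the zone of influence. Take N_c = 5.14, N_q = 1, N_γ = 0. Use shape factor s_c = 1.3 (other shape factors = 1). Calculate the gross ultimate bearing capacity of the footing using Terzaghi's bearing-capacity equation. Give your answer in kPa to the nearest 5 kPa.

Overburden at base level: q = 16.1 × 1.73 = 27.853 kPa.
Cohesion term c·N_c·s_c = 22 × 5.14 × 1.3 = 147 kPa; surcharge term q·N_q = 27.853 × 1 = 27.853 kPa.
q_ult = 147 + 27.853 = 174.86 kPa.

q_ult ≈ 175 kPa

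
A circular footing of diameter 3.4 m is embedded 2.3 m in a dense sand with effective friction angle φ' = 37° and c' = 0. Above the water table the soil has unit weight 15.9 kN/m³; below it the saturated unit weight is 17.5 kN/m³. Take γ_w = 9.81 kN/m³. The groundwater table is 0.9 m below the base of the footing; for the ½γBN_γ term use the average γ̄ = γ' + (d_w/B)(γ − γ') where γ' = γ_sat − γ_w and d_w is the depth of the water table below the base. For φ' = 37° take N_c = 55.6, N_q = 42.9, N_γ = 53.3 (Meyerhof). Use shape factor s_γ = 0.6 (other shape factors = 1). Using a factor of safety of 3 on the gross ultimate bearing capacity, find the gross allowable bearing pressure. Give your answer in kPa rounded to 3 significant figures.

q = γ·D_f = 15.9 × 2.3 = 36.57 kPa.
γ' = 7.69 kN/m³; averaging over the depth B below the base, γ̄ = γ' + (d_w/B)(γ − γ') = 9.8632 kN/m³.
q·N_q = 36.57 × 42.9 = 1568.9 kPa
0.5·γ·B·N_γ·s_γ = 0.5 × 9.8632 × 3.4 × 53.3 × 0.6 = 536.22 kPa
q_ult = 1568.9 + 536.22 = 2105.1 kPa.
q_all = 2105.1 / 3 = 701.69 kPa.

q_all ≈ 702 kPa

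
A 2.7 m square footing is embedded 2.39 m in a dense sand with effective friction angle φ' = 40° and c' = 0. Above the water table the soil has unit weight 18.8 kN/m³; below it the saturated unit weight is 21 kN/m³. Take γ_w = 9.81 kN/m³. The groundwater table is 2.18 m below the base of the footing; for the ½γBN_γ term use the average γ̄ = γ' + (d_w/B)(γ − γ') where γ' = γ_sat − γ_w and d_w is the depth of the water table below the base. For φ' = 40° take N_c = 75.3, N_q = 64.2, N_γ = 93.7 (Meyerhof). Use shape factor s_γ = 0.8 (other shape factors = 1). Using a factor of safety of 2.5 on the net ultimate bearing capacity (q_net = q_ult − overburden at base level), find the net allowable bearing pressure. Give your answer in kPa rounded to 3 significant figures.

q_all(net) ≈ 1840 kPa

Effective surcharge at the founding depth q = γ·D_f = 18.8 × 2.39 = 44.932 kPa.
With d_w = 2.18 m < B, γ̄ = 11.19 + (2.18/2.7) × (18.8 − 11.19) = 17.334 kN/m³.
q_ult = q·N_q + 0.5·γ·B·N_γ·s_γ
     = 44.932 × 64.2 + 0.5 × 17.334 × 2.7 × 93.7 × 0.8
     = 2884.6 + 1754.2 = 4638.8 kPa.
q_net = 4638.8 − 44.932 = 4593.9 kPa.
q_all(net) = 4593.9 / 2.5 = 1837.5 kPa.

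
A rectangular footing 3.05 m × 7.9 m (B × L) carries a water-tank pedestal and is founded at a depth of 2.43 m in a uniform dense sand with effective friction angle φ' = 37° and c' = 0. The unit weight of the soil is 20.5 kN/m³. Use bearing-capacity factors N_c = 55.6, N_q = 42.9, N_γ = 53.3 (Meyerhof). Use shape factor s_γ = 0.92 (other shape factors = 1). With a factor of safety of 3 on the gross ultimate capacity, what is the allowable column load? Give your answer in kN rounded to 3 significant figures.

P_all ≈ 29500 kN

Effective surcharge at the founding depth q = γ·D_f = 20.5 × 2.43 = 49.815 kPa.
q_ult = q·N_q + 0.5·γ·B·N_γ·s_γ
     = 49.815 × 42.9 + 0.5 × 20.5 × 3.05 × 53.3 × 0.92
     = 2137.1 + 1533 = 3670.1 kPa.
Gross allowable pressure q_all = 3670.1 / 3 = 1223.4 kPa.
Footing area = 24.095 m², so allowable column load = 1223.4 × 24.095 = 29477 kN.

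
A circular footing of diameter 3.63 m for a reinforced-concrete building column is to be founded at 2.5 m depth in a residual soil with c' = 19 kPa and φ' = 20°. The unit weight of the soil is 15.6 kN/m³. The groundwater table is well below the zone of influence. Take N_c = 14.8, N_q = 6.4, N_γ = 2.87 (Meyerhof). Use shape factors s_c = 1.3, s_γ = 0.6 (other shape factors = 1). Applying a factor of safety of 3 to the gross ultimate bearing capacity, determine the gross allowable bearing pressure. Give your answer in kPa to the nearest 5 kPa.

Overburden at base level: q = 15.6 × 2.5 = 39 kPa.
Cohesion term c·N_c·s_c = 19 × 14.8 × 1.3 = 365.56 kPa; surcharge term q·N_q = 39 × 6.4 = 249.6 kPa; self-weight term 0.5·γ·B·N_γ·s_γ = 0.5 × 15.6 × 3.63 × 2.87 × 0.6 = 48.757 kPa.
q_ult = 365.56 + 249.6 + 48.757 = 663.92 kPa.
q_all = q_ult / FS = 663.92 / 3 = 221.31 kPa.

q_all ≈ 220 kPa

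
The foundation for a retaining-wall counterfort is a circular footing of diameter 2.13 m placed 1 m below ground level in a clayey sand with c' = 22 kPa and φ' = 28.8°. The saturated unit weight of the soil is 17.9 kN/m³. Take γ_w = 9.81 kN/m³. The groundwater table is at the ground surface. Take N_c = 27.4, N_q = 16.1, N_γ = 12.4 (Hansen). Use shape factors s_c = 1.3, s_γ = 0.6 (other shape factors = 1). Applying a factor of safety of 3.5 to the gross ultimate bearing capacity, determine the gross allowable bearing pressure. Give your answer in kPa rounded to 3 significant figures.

Water table at ground surface, so effective unit weight γ' = 17.9 − 9.81 = 8.09 kN/m³ is used throughout; overburden q = 8.09 × 1 = 8.09 kPa; the same γ' applies in the ½γBN_γ term.
Cohesion term c·N_c·s_c = 22 × 27.4 × 1.3 = 783.64 kPa; surcharge term q·N_q = 8.09 × 16.1 = 130.25 kPa; self-weight term 0.5·γ·B·N_γ·s_γ = 0.5 × 8.09 × 2.13 × 12.4 × 0.6 = 64.102 kPa.
q_ult = 783.64 + 130.25 + 64.102 = 977.99 kPa.
q_all = q_ult / FS = 977.99 / 3.5 = 279.43 kPa.

q_all ≈ 279 kPa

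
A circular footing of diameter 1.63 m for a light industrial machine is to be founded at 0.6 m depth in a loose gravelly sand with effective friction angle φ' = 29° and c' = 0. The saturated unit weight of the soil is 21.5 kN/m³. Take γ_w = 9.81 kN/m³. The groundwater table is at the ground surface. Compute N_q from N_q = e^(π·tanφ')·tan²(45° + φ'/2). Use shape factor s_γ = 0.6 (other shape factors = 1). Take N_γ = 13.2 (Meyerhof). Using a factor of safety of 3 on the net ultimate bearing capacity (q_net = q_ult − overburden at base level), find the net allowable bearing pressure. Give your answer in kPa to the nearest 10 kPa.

N_q = e^(π·tan29°)·tan²(59.5°) = 16.44.
Water table at ground surface, so effective unit weight γ' = 21.5 − 9.81 = 11.69 kN/m³ is used throughout; overburden q = 11.69 × 0.6 = 7.014 kPa; the same γ' applies in the ½γBN_γ term.
Surcharge term q·N_q = 7.014 × 16.443 = 115.33 kPa; self-weight term 0.5·γ·B·N_γ·s_γ = 0.5 × 11.69 × 1.63 × 13.2 × 0.6 = 75.457 kPa.
q_ult = 115.33 + 75.457 = 190.79 kPa.
q_net = 190.79 − 7.014 = 183.78 kPa.
q_all(net) = 183.78 / 3 = 61.259 kPa.

q_all(net) ≈ 60 kPa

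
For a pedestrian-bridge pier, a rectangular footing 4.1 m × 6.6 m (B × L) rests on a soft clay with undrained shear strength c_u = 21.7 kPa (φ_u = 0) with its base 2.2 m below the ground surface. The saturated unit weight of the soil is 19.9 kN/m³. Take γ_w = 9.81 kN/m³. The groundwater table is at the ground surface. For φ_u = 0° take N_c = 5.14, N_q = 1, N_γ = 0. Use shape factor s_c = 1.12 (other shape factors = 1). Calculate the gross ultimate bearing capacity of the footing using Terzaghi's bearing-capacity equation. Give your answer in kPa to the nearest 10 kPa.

q_ult ≈ 150 kPa

With the water table at the surface the whole profile is submerged: γ' = 19.9 − 9.81 = 10.09 kN/m³, so q = γ'·D_f = 22.198 kPa.
q_ult = c·N_c·s_c + q·N_q
     = 21.7 × 5.14 × 1.12 + 22.198 × 1
     = 124.92 + 22.198 = 147.12 kPa.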